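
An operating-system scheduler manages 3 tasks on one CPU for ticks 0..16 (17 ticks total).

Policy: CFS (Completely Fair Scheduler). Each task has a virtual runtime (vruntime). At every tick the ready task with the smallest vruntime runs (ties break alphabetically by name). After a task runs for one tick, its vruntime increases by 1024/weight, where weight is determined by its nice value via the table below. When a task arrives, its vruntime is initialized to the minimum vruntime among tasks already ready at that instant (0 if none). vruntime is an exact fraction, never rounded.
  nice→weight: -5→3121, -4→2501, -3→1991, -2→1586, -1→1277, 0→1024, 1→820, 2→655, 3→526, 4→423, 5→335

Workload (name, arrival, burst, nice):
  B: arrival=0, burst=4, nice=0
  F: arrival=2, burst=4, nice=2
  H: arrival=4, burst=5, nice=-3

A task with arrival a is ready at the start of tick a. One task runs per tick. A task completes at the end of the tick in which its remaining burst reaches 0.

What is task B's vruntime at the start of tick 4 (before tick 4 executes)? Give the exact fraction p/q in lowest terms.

vruntime(B, start of tick 4) = 3/1

t=0: vr[B=0] → run B
t=1: vr[B=1] → run B
t=2: vr[B=2 F=2] → run B
t=3: vr[B=3 F=2] → run F
t=4: vr[B=3 F=2334/655 H=3] → run B
t=5: vr[F=2334/655 H=3] → run H
t=6: vr[F=2334/655 H=6997/1991] → run H
t=7: vr[F=2334/655 H=8021/1991] → run F
t=8: vr[F=3358/655 H=8021/1991] → run H
t=9: vr[F=3358/655 H=9045/1991] → run H
t=10: vr[F=3358/655 H=10069/1991] → run H
t=11: vr[F=3358/655] → run F
t=12: vr[F=4382/655] → run F
t=13: (idle)
t=14: (idle)
t=15: (idle)
t=16: (idle)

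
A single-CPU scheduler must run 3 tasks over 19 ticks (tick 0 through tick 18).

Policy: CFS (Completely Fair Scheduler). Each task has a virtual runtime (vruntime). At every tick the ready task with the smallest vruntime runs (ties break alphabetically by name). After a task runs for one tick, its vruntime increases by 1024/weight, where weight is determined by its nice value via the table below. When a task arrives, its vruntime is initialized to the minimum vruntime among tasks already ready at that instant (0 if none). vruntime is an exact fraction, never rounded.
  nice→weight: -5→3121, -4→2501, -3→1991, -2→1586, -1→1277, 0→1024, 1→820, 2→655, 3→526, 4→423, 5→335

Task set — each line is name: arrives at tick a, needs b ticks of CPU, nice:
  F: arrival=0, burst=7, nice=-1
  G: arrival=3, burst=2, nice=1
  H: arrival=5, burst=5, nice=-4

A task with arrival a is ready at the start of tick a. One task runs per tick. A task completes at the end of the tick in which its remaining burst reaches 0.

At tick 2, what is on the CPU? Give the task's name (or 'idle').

t=0: vr[F=0] → run F
t=1: vr[F=1024/1277] → run F
t=2: vr[F=2048/1277] → run F
t=3: vr[F=3072/1277 G=3072/1277] → run F
t=4: vr[F=4096/1277 G=3072/1277] → run G
t=5: vr[F=4096/1277 G=956672/261785 H=4096/1277] → run F
t=6: vr[F=5120/1277 G=956672/261785 H=4096/1277] → run H
t=7: vr[F=5120/1277 G=956672/261785 H=11551744/3193777] → run H
t=8: vr[F=5120/1277 G=956672/261785 H=12859392/3193777] → run G
t=9: vr[F=5120/1277 H=12859392/3193777] → run F
t=10: vr[F=6144/1277 H=12859392/3193777] → run H
t=11: vr[F=6144/1277 H=14167040/3193777] → run H
t=12: vr[F=6144/1277 H=15474688/3193777] → run F
t=13: vr[H=15474688/3193777] → run H
t=14: (idle)
t=15: (idle)
t=16: (idle)
t=17: (idle)
t=18: (idle)

running at tick 2 = F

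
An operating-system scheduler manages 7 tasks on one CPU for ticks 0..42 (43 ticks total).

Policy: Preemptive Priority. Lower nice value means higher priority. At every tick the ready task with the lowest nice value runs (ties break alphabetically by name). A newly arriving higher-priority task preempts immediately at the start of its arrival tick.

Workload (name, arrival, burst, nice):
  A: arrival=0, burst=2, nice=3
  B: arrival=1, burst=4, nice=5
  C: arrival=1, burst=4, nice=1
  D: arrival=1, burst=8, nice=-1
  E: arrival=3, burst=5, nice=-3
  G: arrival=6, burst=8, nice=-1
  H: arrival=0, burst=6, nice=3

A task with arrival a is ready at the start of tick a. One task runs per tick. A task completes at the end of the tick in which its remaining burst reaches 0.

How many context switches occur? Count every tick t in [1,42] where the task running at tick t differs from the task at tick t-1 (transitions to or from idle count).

context switches = 9

t=0: ready={A,H} → run A
t=1: ready={A,B,C,D,H} → run D
t=2: ready={A,B,C,D,H} → run D
t=3: ready={A,B,C,D,E,H} → run E
t=4: ready={A,B,C,D,E,H} → run E
t=5: ready={A,B,C,D,E,H} → run E
t=6: ready={A,B,C,D,E,G,H} → run E
t=7: ready={A,B,C,D,E,G,H} → run E
t=8: ready={A,B,C,D,G,H} → run D
t=9: ready={A,B,C,D,G,H} → run D
t=10: ready={A,B,C,D,G,H} → run D
t=11: ready={A,B,C,D,G,H} → run D
t=12: ready={A,B,C,D,G,H} → run D
t=13: ready={A,B,C,D,G,H} → run D
t=14: ready={A,B,C,G,H} → run G
t=15: ready={A,B,C,G,H} → run G
t=16: ready={A,B,C,G,H} → run G
t=17: ready={A,B,C,G,H} → run G
t=18: ready={A,B,C,G,H} → run G
t=19: ready={A,B,C,G,H} → run G
t=20: ready={A,B,C,G,H} → run G
t=21: ready={A,B,C,G,H} → run G
t=22: ready={A,B,C,H} → run C
t=23: ready={A,B,C,H} → run C
t=24: ready={A,B,C,H} → run C
t=25: ready={A,B,C,H} → run C
t=26: ready={A,B,H} → run A
t=27: ready={B,H} → run H
t=28: ready={B,H} → run H
t=29: ready={B,H} → run H
t=30: ready={B,H} → run H
t=31: ready={B,H} → run H
t=32: ready={B,H} → run H
t=33: ready={B} → run B
t=34: ready={B} → run B
t=35: ready={B} → run B
t=36: ready={B} → run B
t=37: (idle)
t=38: (idle)
t=39: (idle)
t=40: (idle)
t=41: (idle)
t=42: (idle)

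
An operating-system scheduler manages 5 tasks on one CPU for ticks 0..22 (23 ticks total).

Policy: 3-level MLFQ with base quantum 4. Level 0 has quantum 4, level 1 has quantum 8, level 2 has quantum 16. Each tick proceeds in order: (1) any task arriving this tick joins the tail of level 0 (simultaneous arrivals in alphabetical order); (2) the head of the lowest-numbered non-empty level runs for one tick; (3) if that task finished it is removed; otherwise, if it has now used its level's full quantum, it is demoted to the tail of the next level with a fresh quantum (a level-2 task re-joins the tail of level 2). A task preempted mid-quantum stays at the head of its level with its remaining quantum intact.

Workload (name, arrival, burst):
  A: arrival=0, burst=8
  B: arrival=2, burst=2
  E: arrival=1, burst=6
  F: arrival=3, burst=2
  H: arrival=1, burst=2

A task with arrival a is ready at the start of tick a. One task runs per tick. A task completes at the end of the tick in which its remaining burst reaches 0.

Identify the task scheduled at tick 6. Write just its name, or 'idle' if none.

t=0: L0/L1/L2 = A/-/- → run A
t=1: L0/L1/L2 = AEH/-/- → run A
t=2: L0/L1/L2 = AEHB/-/- → run A
t=3: L0/L1/L2 = AEHBF/-/- → run A
t=4: L0/L1/L2 = EHBF/A/- → run E
t=5: L0/L1/L2 = EHBF/A/- → run E
t=6: L0/L1/L2 = EHBF/A/- → run E
t=7: L0/L1/L2 = EHBF/A/- → run E
t=8: L0/L1/L2 = HBF/AE/- → run H
t=9: L0/L1/L2 = HBF/AE/- → run H
t=10: L0/L1/L2 = BF/AE/- → run B
t=11: L0/L1/L2 = BF/AE/- → run B
t=12: L0/L1/L2 = F/AE/- → run F
t=13: L0/L1/L2 = F/AE/- → run F
t=14: L0/L1/L2 = -/AE/- → run A
t=15: L0/L1/L2 = -/AE/- → run A
t=16: L0/L1/L2 = -/AE/- → run A
t=17: L0/L1/L2 = -/AE/- → run A
t=18: L0/L1/L2 = -/E/- → run E
t=19: L0/L1/L2 = -/E/- → run E
t=20: (idle)
t=21: (idle)
t=22: (idle)

running at tick 6 = E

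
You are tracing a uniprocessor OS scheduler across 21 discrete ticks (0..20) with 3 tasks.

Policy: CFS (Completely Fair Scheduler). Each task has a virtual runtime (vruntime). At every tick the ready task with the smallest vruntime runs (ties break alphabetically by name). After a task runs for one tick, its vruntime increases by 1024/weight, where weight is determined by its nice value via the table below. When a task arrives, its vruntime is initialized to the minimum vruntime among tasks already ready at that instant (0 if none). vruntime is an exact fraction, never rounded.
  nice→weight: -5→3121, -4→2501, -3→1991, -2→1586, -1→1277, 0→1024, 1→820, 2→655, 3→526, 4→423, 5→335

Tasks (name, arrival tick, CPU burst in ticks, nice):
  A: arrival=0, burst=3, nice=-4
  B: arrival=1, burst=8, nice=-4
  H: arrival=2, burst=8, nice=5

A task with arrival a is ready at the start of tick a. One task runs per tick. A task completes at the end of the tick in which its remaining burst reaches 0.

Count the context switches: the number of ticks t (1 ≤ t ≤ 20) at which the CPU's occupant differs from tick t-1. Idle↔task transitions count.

context switches = 6

t=0: vr[A=0] → run A
t=1: vr[A=1024/2501 B=1024/2501] → run A
t=2: vr[A=2048/2501 B=1024/2501 H=1024/2501] → run B
t=3: vr[A=2048/2501 B=2048/2501 H=1024/2501] → run H
t=4: vr[A=2048/2501 B=2048/2501 H=2904064/837835] → run A
t=5: vr[B=2048/2501 H=2904064/837835] → run B
t=6: vr[B=3072/2501 H=2904064/837835] → run B
t=7: vr[B=4096/2501 H=2904064/837835] → run B
t=8: vr[B=5120/2501 H=2904064/837835] → run B
t=9: vr[B=6144/2501 H=2904064/837835] → run B
t=10: vr[B=7168/2501 H=2904064/837835] → run B
t=11: vr[B=8192/2501 H=2904064/837835] → run B
t=12: vr[H=2904064/837835] → run H
t=13: vr[H=5465088/837835] → run H
t=14: vr[H=8026112/837835] → run H
t=15: vr[H=10587136/837835] → run H
t=16: vr[H=2629632/167567] → run H
t=17: vr[H=15709184/837835] → run H
t=18: vr[H=18270208/837835] → run H
t=19: (idle)
t=20: (idle)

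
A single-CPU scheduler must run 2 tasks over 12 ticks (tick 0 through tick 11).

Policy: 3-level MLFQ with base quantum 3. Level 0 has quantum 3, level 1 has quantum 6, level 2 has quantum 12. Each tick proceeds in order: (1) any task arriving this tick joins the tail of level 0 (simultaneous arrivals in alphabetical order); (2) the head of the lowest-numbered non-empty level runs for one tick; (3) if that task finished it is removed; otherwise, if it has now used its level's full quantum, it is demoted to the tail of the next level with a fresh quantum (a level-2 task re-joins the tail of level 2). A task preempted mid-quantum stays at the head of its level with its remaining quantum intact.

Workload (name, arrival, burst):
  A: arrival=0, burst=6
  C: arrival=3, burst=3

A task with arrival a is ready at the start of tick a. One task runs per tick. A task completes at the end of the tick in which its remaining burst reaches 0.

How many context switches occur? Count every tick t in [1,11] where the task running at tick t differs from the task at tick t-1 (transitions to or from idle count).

t=0: L0/L1/L2 = A/-/- → run A
t=1: L0/L1/L2 = A/-/- → run A
t=2: L0/L1/L2 = A/-/- → run A
t=3: L0/L1/L2 = C/A/- → run C
t=4: L0/L1/L2 = C/A/- → run C
t=5: L0/L1/L2 = C/A/- → run C
t=6: L0/L1/L2 = -/A/- → run A
t=7: L0/L1/L2 = -/A/- → run A
t=8: L0/L1/L2 = -/A/- → run A
t=9: (idle)
t=10: (idle)
t=11: (idle)

context switches = 3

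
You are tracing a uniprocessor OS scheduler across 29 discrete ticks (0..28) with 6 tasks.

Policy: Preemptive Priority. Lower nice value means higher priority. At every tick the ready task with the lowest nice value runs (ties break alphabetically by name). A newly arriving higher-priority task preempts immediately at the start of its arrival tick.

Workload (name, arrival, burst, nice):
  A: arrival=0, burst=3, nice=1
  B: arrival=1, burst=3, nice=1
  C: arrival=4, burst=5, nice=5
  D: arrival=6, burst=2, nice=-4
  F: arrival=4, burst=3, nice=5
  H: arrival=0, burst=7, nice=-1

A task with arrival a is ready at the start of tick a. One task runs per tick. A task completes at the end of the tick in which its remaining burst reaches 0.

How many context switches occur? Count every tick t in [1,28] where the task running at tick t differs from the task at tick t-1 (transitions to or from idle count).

context switches = 7

t=0: ready={A,H} → run H
t=1: ready={A,B,H} → run H
t=2: ready={A,B,H} → run H
t=3: ready={A,B,H} → run H
t=4: ready={A,B,C,F,H} → run H
t=5: ready={A,B,C,F,H} → run H
t=6: ready={A,B,C,D,F,H} → run D
t=7: ready={A,B,C,D,F,H} → run D
t=8: ready={A,B,C,F,H} → run H
t=9: ready={A,B,C,F} → run A
t=10: ready={A,B,C,F} → run A
t=11: ready={A,B,C,F} → run A
t=12: ready={B,C,F} → run B
t=13: ready={B,C,F} → run B
t=14: ready={B,C,F} → run B
t=15: ready={C,F} → run C
t=16: ready={C,F} → run C
t=17: ready={C,F} → run C
t=18: ready={C,F} → run C
t=19: ready={C,F} → run C
t=20: ready={F} → run F
t=21: ready={F} → run F
t=22: ready={F} → run F
t=23: (idle)
t=24: (idle)
t=25: (idle)
t=26: (idle)
t=27: (idle)
t=28: (idle)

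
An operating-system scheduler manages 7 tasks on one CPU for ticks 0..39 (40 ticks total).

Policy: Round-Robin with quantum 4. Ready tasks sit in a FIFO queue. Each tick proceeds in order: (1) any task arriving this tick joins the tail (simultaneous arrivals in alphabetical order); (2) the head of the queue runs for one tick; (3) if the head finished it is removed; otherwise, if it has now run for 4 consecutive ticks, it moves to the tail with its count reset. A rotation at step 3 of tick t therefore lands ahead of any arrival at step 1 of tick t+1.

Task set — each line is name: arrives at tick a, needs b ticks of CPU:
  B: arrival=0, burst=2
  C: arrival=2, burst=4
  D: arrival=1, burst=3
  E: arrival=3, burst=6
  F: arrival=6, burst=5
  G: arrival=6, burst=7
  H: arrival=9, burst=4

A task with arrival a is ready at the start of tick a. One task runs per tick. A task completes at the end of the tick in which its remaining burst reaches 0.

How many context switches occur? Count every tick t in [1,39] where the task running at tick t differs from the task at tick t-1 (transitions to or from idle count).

context switches = 10

t=0: queue=[B] q_used=0 → run B
t=1: queue=[B,D] q_used=1 → run B
t=2: queue=[D,C] q_used=0 → run D
t=3: queue=[D,C,E] q_used=1 → run D
t=4: queue=[D,C,E] q_used=2 → run D
t=5: queue=[C,E] q_used=0 → run C
t=6: queue=[C,E,F,G] q_used=1 → run C
t=7: queue=[C,E,F,G] q_used=2 → run C
t=8: queue=[C,E,F,G] q_used=3 → run C
t=9: queue=[E,F,G,H] q_used=0 → run E
t=10: queue=[E,F,G,H] q_used=1 → run E
t=11: queue=[E,F,G,H] q_used=2 → run E
t=12: queue=[E,F,G,H] q_used=3 → run E
t=13: queue=[F,G,H,E] q_used=0 → run F
t=14: queue=[F,G,H,E] q_used=1 → run F
t=15: queue=[F,G,H,E] q_used=2 → run F
t=16: queue=[F,G,H,E] q_used=3 → run F
t=17: queue=[G,H,E,F] q_used=0 → run G
t=18: queue=[G,H,E,F] q_used=1 → run G
t=19: queue=[G,H,E,F] q_used=2 → run G
t=20: queue=[G,H,E,F] q_used=3 → run G
t=21: queue=[H,E,F,G] q_used=0 → run H
t=22: queue=[H,E,F,G] q_used=1 → run H
t=23: queue=[H,E,F,G] q_used=2 → run H
t=24: queue=[H,E,F,G] q_used=3 → run H
t=25: queue=[E,F,G] q_used=0 → run E
t=26: queue=[E,F,G] q_used=1 → run E
t=27: queue=[F,G] q_used=0 → run F
t=28: queue=[G] q_used=0 → run G
t=29: queue=[G] q_used=1 → run G
t=30: queue=[G] q_used=2 → run G
t=31: (idle)
t=32: (idle)
t=33: (idle)
t=34: (idle)
t=35: (idle)
t=36: (idle)
t=37: (idle)
t=38: (idle)
t=39: (idle)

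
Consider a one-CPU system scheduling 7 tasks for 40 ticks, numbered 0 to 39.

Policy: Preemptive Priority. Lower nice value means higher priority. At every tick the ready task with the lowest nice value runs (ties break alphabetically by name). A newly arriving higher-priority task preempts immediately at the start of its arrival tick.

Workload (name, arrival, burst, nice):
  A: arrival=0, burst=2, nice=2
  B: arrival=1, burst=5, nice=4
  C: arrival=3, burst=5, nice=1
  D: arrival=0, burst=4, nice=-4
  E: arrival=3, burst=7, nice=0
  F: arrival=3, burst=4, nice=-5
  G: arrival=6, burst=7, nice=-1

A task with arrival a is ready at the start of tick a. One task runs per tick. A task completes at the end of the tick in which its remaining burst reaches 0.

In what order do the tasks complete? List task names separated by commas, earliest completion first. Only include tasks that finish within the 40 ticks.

t=0: ready={A,D} → run D
t=1: ready={A,B,D} → run D
t=2: ready={A,B,D} → run D
t=3: ready={A,B,C,D,E,F} → run F
t=4: ready={A,B,C,D,E,F} → run F
t=5: ready={A,B,C,D,E,F} → run F
t=6: ready={A,B,C,D,E,F,G} → run F
t=7: ready={A,B,C,D,E,G} → run D
t=8: ready={A,B,C,E,G} → run G
t=9: ready={A,B,C,E,G} → run G
t=10: ready={A,B,C,E,G} → run G
t=11: ready={A,B,C,E,G} → run G
t=12: ready={A,B,C,E,G} → run G
t=13: ready={A,B,C,E,G} → run G
t=14: ready={A,B,C,E,G} → run G
t=15: ready={A,B,C,E} → run E
t=16: ready={A,B,C,E} → run E
t=17: ready={A,B,C,E} → run E
t=18: ready={A,B,C,E} → run E
t=19: ready={A,B,C,E} → run E
t=20: ready={A,B,C,E} → run E
t=21: ready={A,B,C,E} → run E
t=22: ready={A,B,C} → run C
t=23: ready={A,B,C} → run C
t=24: ready={A,B,C} → run C
t=25: ready={A,B,C} → run C
t=26: ready={A,B,C} → run C
t=27: ready={A,B} → run A
t=28: ready={A,B} → run A
t=29: ready={B} → run B
t=30: ready={B} → run B
t=31: ready={B} → run B
t=32: ready={B} → run B
t=33: ready={B} → run B
t=34: (idle)
t=35: (idle)
t=36: (idle)
t=37: (idle)
t=38: (idle)
t=39: (idle)

completion order = F, D, G, E, C, A, B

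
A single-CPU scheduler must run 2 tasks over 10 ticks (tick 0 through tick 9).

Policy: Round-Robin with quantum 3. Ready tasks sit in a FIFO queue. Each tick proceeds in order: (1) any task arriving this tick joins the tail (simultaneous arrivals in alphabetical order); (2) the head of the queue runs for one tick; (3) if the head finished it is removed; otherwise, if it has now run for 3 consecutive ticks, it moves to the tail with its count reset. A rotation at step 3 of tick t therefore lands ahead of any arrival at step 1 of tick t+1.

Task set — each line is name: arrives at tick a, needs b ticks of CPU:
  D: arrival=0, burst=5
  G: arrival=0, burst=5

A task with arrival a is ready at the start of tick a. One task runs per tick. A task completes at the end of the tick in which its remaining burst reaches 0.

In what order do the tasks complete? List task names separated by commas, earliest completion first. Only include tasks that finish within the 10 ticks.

t=0: queue=[D,G] q_used=0 → run D
t=1: queue=[D,G] q_used=1 → run D
t=2: queue=[D,G] q_used=2 → run D
t=3: queue=[G,D] q_used=0 → run G
t=4: queue=[G,D] q_used=1 → run G
t=5: queue=[G,D] q_used=2 → run G
t=6: queue=[D,G] q_used=0 → run D
t=7: queue=[D,G] q_used=1 → run D
t=8: queue=[G] q_used=0 → run G
t=9: queue=[G] q_used=1 → run G

completion order = D, G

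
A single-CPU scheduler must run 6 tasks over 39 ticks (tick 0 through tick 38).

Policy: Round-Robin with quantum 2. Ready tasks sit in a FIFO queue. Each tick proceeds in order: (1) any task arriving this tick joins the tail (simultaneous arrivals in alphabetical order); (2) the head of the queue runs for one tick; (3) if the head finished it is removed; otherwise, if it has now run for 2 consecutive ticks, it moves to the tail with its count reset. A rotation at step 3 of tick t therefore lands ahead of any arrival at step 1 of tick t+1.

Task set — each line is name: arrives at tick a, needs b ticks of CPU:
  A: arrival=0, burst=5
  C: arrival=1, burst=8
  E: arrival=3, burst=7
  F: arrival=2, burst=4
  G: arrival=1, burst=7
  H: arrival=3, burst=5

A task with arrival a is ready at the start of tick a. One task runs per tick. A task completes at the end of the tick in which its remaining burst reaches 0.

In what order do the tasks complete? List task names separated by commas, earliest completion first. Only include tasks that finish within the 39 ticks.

completion order = A, F, H, C, G, E

t=0: queue=[A] q_used=0 → run A
t=1: queue=[A,C,G] q_used=1 → run A
t=2: queue=[C,G,A,F] q_used=0 → run C
t=3: queue=[C,G,A,F,E,H] q_used=1 → run C
t=4: queue=[G,A,F,E,H,C] q_used=0 → run G
t=5: queue=[G,A,F,E,H,C] q_used=1 → run G
t=6: queue=[A,F,E,H,C,G] q_used=0 → run A
t=7: queue=[A,F,E,H,C,G] q_used=1 → run A
t=8: queue=[F,E,H,C,G,A] q_used=0 → run F
t=9: queue=[F,E,H,C,G,A] q_used=1 → run F
t=10: queue=[E,H,C,G,A,F] q_used=0 → run E
t=11: queue=[E,H,C,G,A,F] q_used=1 → run E
t=12: queue=[H,C,G,A,F,E] q_used=0 → run H
t=13: queue=[H,C,G,A,F,E] q_used=1 → run H
t=14: queue=[C,G,A,F,E,H] q_used=0 → run C
t=15: queue=[C,G,A,F,E,H] q_used=1 → run C
t=16: queue=[G,A,F,E,H,C] q_used=0 → run G
t=17: queue=[G,A,F,E,H,C] q_used=1 → run G
t=18: queue=[A,F,E,H,C,G] q_used=0 → run A
t=19: queue=[F,E,H,C,G] q_used=0 → run F
t=20: queue=[F,E,H,C,G] q_used=1 → run F
t=21: queue=[E,H,C,G] q_used=0 → run E
t=22: queue=[E,H,C,G] q_used=1 → run E
t=23: queue=[H,C,G,E] q_used=0 → run H
t=24: queue=[H,C,G,E] q_used=1 → run H
t=25: queue=[C,G,E,H] q_used=0 → run C
t=26: queue=[C,G,E,H] q_used=1 → run C
t=27: queue=[G,E,H,C] q_used=0 → run G
t=28: queue=[G,E,H,C] q_used=1 → run G
t=29: queue=[E,H,C,G] q_used=0 → run E
t=30: queue=[E,H,C,G] q_used=1 → run E
t=31: queue=[H,C,G,E] q_used=0 → run H
t=32: queue=[C,G,E] q_used=0 → run C
t=33: queue=[C,G,E] q_used=1 → run C
t=34: queue=[G,E] q_used=0 → run G
t=35: queue=[E] q_used=0 → run E
t=36: (idle)
t=37: (idle)
t=38: (idle)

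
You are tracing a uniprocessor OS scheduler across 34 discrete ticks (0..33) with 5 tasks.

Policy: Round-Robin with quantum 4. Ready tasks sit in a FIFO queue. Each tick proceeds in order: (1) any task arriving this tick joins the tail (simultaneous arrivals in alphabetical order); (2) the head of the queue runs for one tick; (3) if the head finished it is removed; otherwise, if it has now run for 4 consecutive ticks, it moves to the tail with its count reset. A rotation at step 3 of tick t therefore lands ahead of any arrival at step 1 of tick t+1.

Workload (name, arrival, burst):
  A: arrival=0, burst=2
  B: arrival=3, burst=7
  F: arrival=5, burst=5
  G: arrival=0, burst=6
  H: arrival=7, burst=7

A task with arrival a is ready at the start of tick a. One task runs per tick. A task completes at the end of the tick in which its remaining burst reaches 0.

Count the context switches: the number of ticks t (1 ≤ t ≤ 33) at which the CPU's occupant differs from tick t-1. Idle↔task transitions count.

context switches = 9

t=0: queue=[A,G] q_used=0 → run A
t=1: queue=[A,G] q_used=1 → run A
t=2: queue=[G] q_used=0 → run G
t=3: queue=[G,B] q_used=1 → run G
t=4: queue=[G,B] q_used=2 → run G
t=5: queue=[G,B,F] q_used=3 → run G
t=6: queue=[B,F,G] q_used=0 → run B
t=7: queue=[B,F,G,H] q_used=1 → run B
t=8: queue=[B,F,G,H] q_used=2 → run B
t=9: queue=[B,F,G,H] q_used=3 → run B
t=10: queue=[F,G,H,B] q_used=0 → run F
t=11: queue=[F,G,H,B] q_used=1 → run F
t=12: queue=[F,G,H,B] q_used=2 → run F
t=13: queue=[F,G,H,B] q_used=3 → run F
t=14: queue=[G,H,B,F] q_used=0 → run G
t=15: queue=[G,H,B,F] q_used=1 → run G
t=16: queue=[H,B,F] q_used=0 → run H
t=17: queue=[H,B,F] q_used=1 → run H
t=18: queue=[H,B,F] q_used=2 → run H
t=19: queue=[H,B,F] q_used=3 → run H
t=20: queue=[B,F,H] q_used=0 → run B
t=21: queue=[B,F,H] q_used=1 → run B
t=22: queue=[B,F,H] q_used=2 → run B
t=23: queue=[F,H] q_used=0 → run F
t=24: queue=[H] q_used=0 → run H
t=25: queue=[H] q_used=1 → run H
t=26: queue=[H] q_used=2 → run H
t=27: (idle)
t=28: (idle)
t=29: (idle)
t=30: (idle)
t=31: (idle)
t=32: (idle)
t=33: (idle)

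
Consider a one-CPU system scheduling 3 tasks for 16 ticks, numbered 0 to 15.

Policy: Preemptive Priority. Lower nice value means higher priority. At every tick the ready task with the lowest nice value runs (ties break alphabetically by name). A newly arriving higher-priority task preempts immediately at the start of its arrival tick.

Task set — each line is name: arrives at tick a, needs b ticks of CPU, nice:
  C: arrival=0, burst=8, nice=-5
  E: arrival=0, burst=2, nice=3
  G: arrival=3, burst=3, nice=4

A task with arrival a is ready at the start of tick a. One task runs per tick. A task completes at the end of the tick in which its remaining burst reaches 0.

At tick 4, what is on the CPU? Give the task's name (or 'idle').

t=0: ready={C,E} → run C
t=1: ready={C,E} → run C
t=2: ready={C,E} → run C
t=3: ready={C,E,G} → run C
t=4: ready={C,E,G} → run C
t=5: ready={C,E,G} → run C
t=6: ready={C,E,G} → run C
t=7: ready={C,E,G} → run C
t=8: ready={E,G} → run E
t=9: ready={E,G} → run E
t=10: ready={G} → run G
t=11: ready={G} → run G
t=12: ready={G} → run G
t=13: (idle)
t=14: (idle)
t=15: (idle)

running at tick 4 = C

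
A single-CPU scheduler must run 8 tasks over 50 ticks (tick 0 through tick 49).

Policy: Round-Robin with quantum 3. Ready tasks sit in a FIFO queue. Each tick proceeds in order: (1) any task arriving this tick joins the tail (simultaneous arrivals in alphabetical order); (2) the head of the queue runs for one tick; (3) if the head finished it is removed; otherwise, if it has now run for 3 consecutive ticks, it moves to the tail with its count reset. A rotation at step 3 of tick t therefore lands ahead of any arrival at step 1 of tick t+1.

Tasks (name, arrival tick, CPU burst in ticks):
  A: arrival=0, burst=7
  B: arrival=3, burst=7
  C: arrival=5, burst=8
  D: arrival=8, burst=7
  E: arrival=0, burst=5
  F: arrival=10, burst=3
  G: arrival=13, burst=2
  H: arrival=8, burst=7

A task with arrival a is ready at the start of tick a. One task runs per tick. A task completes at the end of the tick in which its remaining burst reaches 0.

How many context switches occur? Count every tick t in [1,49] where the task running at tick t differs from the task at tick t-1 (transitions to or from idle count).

context switches = 19

t=0: queue=[A,E] q_used=0 → run A
t=1: queue=[A,E] q_used=1 → run A
t=2: queue=[A,E] q_used=2 → run A
t=3: queue=[E,A,B] q_used=0 → run E
t=4: queue=[E,A,B] q_used=1 → run E
t=5: queue=[E,A,B,C] q_used=2 → run E
t=6: queue=[A,B,C,E] q_used=0 → run A
t=7: queue=[A,B,C,E] q_used=1 → run A
t=8: queue=[A,B,C,E,D,H] q_used=2 → run A
t=9: queue=[B,C,E,D,H,A] q_used=0 → run B
t=10: queue=[B,C,E,D,H,A,F] q_used=1 → run B
t=11: queue=[B,C,E,D,H,A,F] q_used=2 → run B
t=12: queue=[C,E,D,H,A,F,B] q_used=0 → run C
t=13: queue=[C,E,D,H,A,F,B,G] q_used=1 → run C
t=14: queue=[C,E,D,H,A,F,B,G] q_used=2 → run C
t=15: queue=[E,D,H,A,F,B,G,C] q_used=0 → run E
t=16: queue=[E,D,H,A,F,B,G,C] q_used=1 → run E
t=17: queue=[D,H,A,F,B,G,C] q_used=0 → run D
t=18: queue=[D,H,A,F,B,G,C] q_used=1 → run D
t=19: queue=[D,H,A,F,B,G,C] q_used=2 → run D
t=20: queue=[H,A,F,B,G,C,D] q_used=0 → run H
t=21: queue=[H,A,F,B,G,C,D] q_used=1 → run H
t=22: queue=[H,A,F,B,G,C,D] q_used=2 → run H
t=23: queue=[A,F,B,G,C,D,H] q_used=0 → run A
t=24: queue=[F,B,G,C,D,H] q_used=0 → run F
t=25: queue=[F,B,G,C,D,H] q_used=1 → run F
t=26: queue=[F,B,G,C,D,H] q_used=2 → run F
t=27: queue=[B,G,C,D,H] q_used=0 → run B
t=28: queue=[B,G,C,D,H] q_used=1 → run B
t=29: queue=[B,G,C,D,H] q_used=2 → run B
t=30: queue=[G,C,D,H,B] q_used=0 → run G
t=31: queue=[G,C,D,H,B] q_used=1 → run G
t=32: queue=[C,D,H,B] q_used=0 → run C
t=33: queue=[C,D,H,B] q_used=1 → run C
t=34: queue=[C,D,H,B] q_used=2 → run C
t=35: queue=[D,H,B,C] q_used=0 → run D
t=36: queue=[D,H,B,C] q_used=1 → run D
t=37: queue=[D,H,B,C] q_used=2 → run D
t=38: queue=[H,B,C,D] q_used=0 → run H
t=39: queue=[H,B,C,D] q_used=1 → run H
t=40: queue=[H,B,C,D] q_used=2 → run H
t=41: queue=[B,C,D,H] q_used=0 → run B
t=42: queue=[C,D,H] q_used=0 → run C
t=43: queue=[C,D,H] q_used=1 → run C
t=44: queue=[D,H] q_used=0 → run D
t=45: queue=[H] q_used=0 → run H
t=46: (idle)
t=47: (idle)
t=48: (idle)
t=49: (idle)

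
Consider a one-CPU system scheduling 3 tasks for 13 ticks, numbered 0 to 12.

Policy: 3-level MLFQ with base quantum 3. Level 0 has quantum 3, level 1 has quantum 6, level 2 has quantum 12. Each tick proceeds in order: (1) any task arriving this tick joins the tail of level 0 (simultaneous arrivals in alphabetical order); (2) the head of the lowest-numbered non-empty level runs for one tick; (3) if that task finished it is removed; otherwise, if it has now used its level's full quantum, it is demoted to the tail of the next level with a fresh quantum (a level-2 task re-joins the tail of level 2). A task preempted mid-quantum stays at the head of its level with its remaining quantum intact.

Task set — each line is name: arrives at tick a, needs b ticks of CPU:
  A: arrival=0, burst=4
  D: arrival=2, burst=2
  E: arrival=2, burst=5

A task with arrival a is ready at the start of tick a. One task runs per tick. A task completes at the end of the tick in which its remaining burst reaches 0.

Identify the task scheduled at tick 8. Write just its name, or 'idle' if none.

t=0: L0/L1/L2 = A/-/- → run A
t=1: L0/L1/L2 = A/-/- → run A
t=2: L0/L1/L2 = ADE/-/- → run A
t=3: L0/L1/L2 = DE/A/- → run D
t=4: L0/L1/L2 = DE/A/- → run D
t=5: L0/L1/L2 = E/A/- → run E
t=6: L0/L1/L2 = E/A/- → run E
t=7: L0/L1/L2 = E/A/- → run E
t=8: L0/L1/L2 = -/AE/- → run A
t=9: L0/L1/L2 = -/E/- → run E
t=10: L0/L1/L2 = -/E/- → run E
t=11: (idle)
t=12: (idle)

running at tick 8 = A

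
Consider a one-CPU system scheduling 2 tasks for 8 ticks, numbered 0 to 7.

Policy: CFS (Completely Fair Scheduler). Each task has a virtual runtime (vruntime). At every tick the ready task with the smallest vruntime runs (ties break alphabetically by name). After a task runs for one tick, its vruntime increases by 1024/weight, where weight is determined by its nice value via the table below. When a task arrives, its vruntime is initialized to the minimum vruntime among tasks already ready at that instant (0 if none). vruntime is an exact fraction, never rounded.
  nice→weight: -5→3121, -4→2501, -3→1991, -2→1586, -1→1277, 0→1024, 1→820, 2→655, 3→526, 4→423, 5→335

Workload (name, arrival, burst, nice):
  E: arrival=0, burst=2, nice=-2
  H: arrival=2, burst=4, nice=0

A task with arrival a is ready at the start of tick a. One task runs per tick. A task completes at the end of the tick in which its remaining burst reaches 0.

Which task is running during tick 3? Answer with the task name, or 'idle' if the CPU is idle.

running at tick 3 = H

t=0: vr[E=0] → run E
t=1: vr[E=512/793] → run E
t=2: vr[H=0] → run H
t=3: vr[H=1] → run H
t=4: vr[H=2] → run H
t=5: vr[H=3] → run H
t=6: (idle)
t=7: (idle)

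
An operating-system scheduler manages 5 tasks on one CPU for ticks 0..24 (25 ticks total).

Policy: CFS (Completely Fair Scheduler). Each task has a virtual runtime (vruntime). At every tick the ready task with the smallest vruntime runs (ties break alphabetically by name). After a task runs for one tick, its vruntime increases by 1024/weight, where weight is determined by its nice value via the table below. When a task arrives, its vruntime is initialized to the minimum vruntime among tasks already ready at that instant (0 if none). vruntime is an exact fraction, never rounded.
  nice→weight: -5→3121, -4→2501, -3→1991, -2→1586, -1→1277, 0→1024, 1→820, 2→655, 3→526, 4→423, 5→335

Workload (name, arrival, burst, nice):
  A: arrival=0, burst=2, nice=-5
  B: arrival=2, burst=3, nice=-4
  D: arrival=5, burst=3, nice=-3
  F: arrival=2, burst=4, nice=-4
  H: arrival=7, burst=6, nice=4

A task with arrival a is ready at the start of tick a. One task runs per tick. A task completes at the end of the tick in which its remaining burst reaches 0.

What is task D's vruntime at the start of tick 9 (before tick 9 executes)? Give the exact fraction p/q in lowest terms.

vruntime(D, start of tick 9) = 4599808/4979491

t=0: vr[A=0] → run A
t=1: vr[A=1024/3121] → run A
t=2: vr[B=0 F=0] → run B
t=3: vr[B=1024/2501 F=0] → run F
t=4: vr[B=1024/2501 F=1024/2501] → run B
t=5: vr[B=2048/2501 D=1024/2501 F=1024/2501] → run D
t=6: vr[B=2048/2501 D=4599808/4979491 F=1024/2501] → run F
t=7: vr[B=2048/2501 D=4599808/4979491 F=2048/2501 H=2048/2501] → run B
t=8: vr[D=4599808/4979491 F=2048/2501 H=2048/2501] → run F
t=9: vr[D=4599808/4979491 F=3072/2501 H=2048/2501] → run H
t=10: vr[D=4599808/4979491 F=3072/2501 H=3427328/1057923] → run D
t=11: vr[D=7160832/4979491 F=3072/2501 H=3427328/1057923] → run F
t=12: vr[D=7160832/4979491 H=3427328/1057923] → run D
t=13: vr[H=3427328/1057923] → run H
t=14: vr[H=5988352/1057923] → run H
t=15: vr[H=2849792/352641] → run H
t=16: vr[H=11110400/1057923] → run H
t=17: vr[H=13671424/1057923] → run H
t=18: (idle)
t=19: (idle)
t=20: (idle)
t=21: (idle)
t=22: (idle)
t=23: (idle)
t=24: (idle)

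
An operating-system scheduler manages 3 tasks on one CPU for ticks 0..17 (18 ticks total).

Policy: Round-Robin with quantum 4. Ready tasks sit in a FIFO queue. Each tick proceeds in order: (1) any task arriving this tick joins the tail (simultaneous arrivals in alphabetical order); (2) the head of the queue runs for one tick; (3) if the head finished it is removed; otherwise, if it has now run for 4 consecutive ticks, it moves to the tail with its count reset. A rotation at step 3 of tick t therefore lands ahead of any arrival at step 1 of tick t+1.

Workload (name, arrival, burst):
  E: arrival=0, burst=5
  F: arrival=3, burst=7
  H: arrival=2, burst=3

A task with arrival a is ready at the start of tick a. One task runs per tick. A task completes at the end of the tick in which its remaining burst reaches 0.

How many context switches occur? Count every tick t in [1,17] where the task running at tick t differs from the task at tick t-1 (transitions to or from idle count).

t=0: queue=[E] q_used=0 → run E
t=1: queue=[E] q_used=1 → run E
t=2: queue=[E,H] q_used=2 → run E
t=3: queue=[E,H,F] q_used=3 → run E
t=4: queue=[H,F,E] q_used=0 → run H
t=5: queue=[H,F,E] q_used=1 → run H
t=6: queue=[H,F,E] q_used=2 → run H
t=7: queue=[F,E] q_used=0 → run F
t=8: queue=[F,E] q_used=1 → run F
t=9: queue=[F,E] q_used=2 → run F
t=10: queue=[F,E] q_used=3 → run F
t=11: queue=[E,F] q_used=0 → run E
t=12: queue=[F] q_used=0 → run F
t=13: queue=[F] q_used=1 → run F
t=14: queue=[F] q_used=2 → run F
t=15: (idle)
t=16: (idle)
t=17: (idle)

context switches = 5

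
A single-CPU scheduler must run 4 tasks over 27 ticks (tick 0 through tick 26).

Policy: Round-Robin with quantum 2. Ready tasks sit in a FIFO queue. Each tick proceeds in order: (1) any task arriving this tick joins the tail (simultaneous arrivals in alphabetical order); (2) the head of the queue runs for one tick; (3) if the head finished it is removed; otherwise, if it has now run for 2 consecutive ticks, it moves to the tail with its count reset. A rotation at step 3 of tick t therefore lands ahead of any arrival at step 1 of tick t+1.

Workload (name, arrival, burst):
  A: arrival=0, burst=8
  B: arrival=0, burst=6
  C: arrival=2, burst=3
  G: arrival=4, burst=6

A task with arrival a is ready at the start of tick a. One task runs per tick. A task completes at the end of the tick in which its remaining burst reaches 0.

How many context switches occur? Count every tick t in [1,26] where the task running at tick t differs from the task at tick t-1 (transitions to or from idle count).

context switches = 12

t=0: queue=[A,B] q_used=0 → run A
t=1: queue=[A,B] q_used=1 → run A
t=2: queue=[B,A,C] q_used=0 → run B
t=3: queue=[B,A,C] q_used=1 → run B
t=4: queue=[A,C,B,G] q_used=0 → run A
t=5: queue=[A,C,B,G] q_used=1 → run A
t=6: queue=[C,B,G,A] q_used=0 → run C
t=7: queue=[C,B,G,A] q_used=1 → run C
t=8: queue=[B,G,A,C] q_used=0 → run B
t=9: queue=[B,G,A,C] q_used=1 → run B
t=10: queue=[G,A,C,B] q_used=0 → run G
t=11: queue=[G,A,C,B] q_used=1 → run G
t=12: queue=[A,C,B,G] q_used=0 → run A
t=13: queue=[A,C,B,G] q_used=1 → run A
t=14: queue=[C,B,G,A] q_used=0 → run C
t=15: queue=[B,G,A] q_used=0 → run B
t=16: queue=[B,G,A] q_used=1 → run B
t=17: queue=[G,A] q_used=0 → run G
t=18: queue=[G,A] q_used=1 → run G
t=19: queue=[A,G] q_used=0 → run A
t=20: queue=[A,G] q_used=1 → run A
t=21: queue=[G] q_used=0 → run G
t=22: queue=[G] q_used=1 → run G
t=23: (idle)
t=24: (idle)
t=25: (idle)
t=26: (idle)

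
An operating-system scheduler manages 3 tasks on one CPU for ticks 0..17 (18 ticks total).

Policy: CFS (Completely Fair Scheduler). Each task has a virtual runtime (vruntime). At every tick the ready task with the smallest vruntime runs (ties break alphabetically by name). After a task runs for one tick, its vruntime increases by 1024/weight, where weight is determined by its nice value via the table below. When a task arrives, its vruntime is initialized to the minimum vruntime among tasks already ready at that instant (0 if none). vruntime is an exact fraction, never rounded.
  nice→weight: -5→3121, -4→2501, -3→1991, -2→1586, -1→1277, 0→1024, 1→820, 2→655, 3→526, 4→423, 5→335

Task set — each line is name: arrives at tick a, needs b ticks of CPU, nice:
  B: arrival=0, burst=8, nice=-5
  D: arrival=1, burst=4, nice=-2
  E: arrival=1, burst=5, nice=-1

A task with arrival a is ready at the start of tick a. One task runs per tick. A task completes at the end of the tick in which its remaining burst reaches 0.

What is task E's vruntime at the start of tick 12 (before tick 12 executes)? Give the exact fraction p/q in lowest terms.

t=0: vr[B=0] → run B
t=1: vr[B=1024/3121 D=1024/3121 E=1024/3121] → run B
t=2: vr[B=2048/3121 D=1024/3121 E=1024/3121] → run D
t=3: vr[B=2048/3121 D=2409984/2474953 E=1024/3121] → run E
t=4: vr[B=2048/3121 D=2409984/2474953 E=4503552/3985517] → run B
t=5: vr[B=3072/3121 D=2409984/2474953 E=4503552/3985517] → run D
t=6: vr[B=3072/3121 D=4007936/2474953 E=4503552/3985517] → run B
t=7: vr[B=4096/3121 D=4007936/2474953 E=4503552/3985517] → run E
t=8: vr[B=4096/3121 D=4007936/2474953 E=7699456/3985517] → run B
t=9: vr[B=5120/3121 D=4007936/2474953 E=7699456/3985517] → run D
t=10: vr[B=5120/3121 D=5605888/2474953 E=7699456/3985517] → run B
t=11: vr[B=6144/3121 D=5605888/2474953 E=7699456/3985517] → run E
t=12: vr[B=6144/3121 D=5605888/2474953 E=10895360/3985517] → run B
t=13: vr[B=7168/3121 D=5605888/2474953 E=10895360/3985517] → run D
t=14: vr[B=7168/3121 E=10895360/3985517] → run B
t=15: vr[E=10895360/3985517] → run E
t=16: vr[E=14091264/3985517] → run E
t=17: (idle)

vruntime(E, start of tick 12) = 10895360/3985517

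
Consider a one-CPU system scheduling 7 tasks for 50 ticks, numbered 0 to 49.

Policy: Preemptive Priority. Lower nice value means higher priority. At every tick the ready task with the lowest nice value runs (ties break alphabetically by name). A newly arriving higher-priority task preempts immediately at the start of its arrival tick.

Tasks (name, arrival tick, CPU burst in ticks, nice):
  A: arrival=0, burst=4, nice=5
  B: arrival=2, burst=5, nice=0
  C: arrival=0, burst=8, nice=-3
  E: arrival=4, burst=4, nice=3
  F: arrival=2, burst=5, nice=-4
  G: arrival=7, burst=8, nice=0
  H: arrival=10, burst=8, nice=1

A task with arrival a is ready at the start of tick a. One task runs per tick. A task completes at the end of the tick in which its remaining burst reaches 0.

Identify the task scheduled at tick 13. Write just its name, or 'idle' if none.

t=0: ready={A,C} → run C
t=1: ready={A,C} → run C
t=2: ready={A,B,C,F} → run F
t=3: ready={A,B,C,F} → run F
t=4: ready={A,B,C,E,F} → run F
t=5: ready={A,B,C,E,F} → run F
t=6: ready={A,B,C,E,F} → run F
t=7: ready={A,B,C,E,G} → run C
t=8: ready={A,B,C,E,G} → run C
t=9: ready={A,B,C,E,G} → run C
t=10: ready={A,B,C,E,G,H} → run C
t=11: ready={A,B,C,E,G,H} → run C
t=12: ready={A,B,C,E,G,H} → run C
t=13: ready={A,B,E,G,H} → run B
t=14: ready={A,B,E,G,H} → run B
t=15: ready={A,B,E,G,H} → run B
t=16: ready={A,B,E,G,H} → run B
t=17: ready={A,B,E,G,H} → run B
t=18: ready={A,E,G,H} → run G
t=19: ready={A,E,G,H} → run G
t=20: ready={A,E,G,H} → run G
t=21: ready={A,E,G,H} → run G
t=22: ready={A,E,G,H} → run G
t=23: ready={A,E,G,H} → run G
t=24: ready={A,E,G,H} → run G
t=25: ready={A,E,G,H} → run G
t=26: ready={A,E,H} → run H
t=27: ready={A,E,H} → run H
t=28: ready={A,E,H} → run H
t=29: ready={A,E,H} → run H
t=30: ready={A,E,H} → run H
t=31: ready={A,E,H} → run H
t=32: ready={A,E,H} → run H
t=33: ready={A,E,H} → run H
t=34: ready={A,E} → run E
t=35: ready={A,E} → run E
t=36: ready={A,E} → run E
t=37: ready={A,E} → run E
t=38: ready={A} → run A
t=39: ready={A} → run A
t=40: ready={A} → run A
t=41: ready={A} → run A
t=42: (idle)
t=43: (idle)
t=44: (idle)
t=45: (idle)
t=46: (idle)
t=47: (idle)
t=48: (idle)
t=49: (idle)

running at tick 13 = B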